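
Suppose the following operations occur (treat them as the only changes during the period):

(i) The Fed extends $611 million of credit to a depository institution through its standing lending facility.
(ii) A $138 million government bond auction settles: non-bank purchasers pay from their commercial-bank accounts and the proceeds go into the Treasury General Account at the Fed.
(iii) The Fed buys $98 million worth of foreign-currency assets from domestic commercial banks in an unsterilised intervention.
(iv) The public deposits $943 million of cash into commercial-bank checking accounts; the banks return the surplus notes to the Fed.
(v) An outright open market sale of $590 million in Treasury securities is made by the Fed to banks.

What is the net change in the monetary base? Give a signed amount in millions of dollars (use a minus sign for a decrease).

-$19 million

Discount-window loan $611 million: Fed balance sheet expands → +$611M.
Government account inflow $138 million: reserves shift to a non-base liability → −$138M.
FX purchase $98 million: Fed balance sheet expands → +$98M.
Currency deposit $943 million: just a shift between currency and reserves — both are base money → 0.
OMO sale (to banks) $590 million: Fed balance sheet contracts → −$590M.
Net: 611 − 138 + 98 + 0 − 590 = -$19 million.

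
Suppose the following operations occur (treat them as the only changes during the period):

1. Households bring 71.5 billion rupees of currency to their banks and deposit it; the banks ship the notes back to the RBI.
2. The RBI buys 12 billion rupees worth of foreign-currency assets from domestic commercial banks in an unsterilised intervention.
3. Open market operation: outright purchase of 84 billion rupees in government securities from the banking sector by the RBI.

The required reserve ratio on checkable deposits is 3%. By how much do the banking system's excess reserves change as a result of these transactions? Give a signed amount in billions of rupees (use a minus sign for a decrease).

+165.355 billion

Currency deposit 71.5 billion rupees: reserves +71.5B, deposits +71.5B.
FX purchase 12 billion rupees: reserves +12B, deposits 0.
OMO purchase (from banks) 84 billion rupees: reserves +84B, deposits 0.
Totals: Δreserves = +167.5B, Δdeposits = +71.5B.
Δrequired reserves = 3% × +71.5B = +2.145B.
Δexcess reserves = Δreserves − Δrequired = +167.5B − (+2.145B) = +165.355 billion.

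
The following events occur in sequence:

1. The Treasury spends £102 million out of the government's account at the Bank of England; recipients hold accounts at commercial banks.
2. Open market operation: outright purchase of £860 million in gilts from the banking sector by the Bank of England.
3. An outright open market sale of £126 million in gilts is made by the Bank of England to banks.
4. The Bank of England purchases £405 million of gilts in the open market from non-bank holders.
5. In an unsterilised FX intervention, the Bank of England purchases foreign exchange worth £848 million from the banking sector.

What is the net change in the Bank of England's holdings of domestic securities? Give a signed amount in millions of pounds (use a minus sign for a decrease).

Bank of England balance sheet:
  Assets:      Securities +£1139M, Foreign assets +£848M
  Liabilities: Bank reserves +£2089M, Government deposits −£102M
So the change in the Bank of England's holdings of domestic securities is +£1139 million.

+£1139 million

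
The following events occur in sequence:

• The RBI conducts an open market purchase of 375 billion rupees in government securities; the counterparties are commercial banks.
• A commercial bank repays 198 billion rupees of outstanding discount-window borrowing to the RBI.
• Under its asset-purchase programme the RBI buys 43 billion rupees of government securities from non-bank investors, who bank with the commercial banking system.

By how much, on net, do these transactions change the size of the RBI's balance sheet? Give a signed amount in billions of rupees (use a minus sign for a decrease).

RBI balance sheet:
  Assets:      Securities +418B, Loans to banks −198B
  Liabilities: Bank reserves +220B
Commercial banking system:
  Assets:      Reserves at CB +220B, Securities −375B
  Liabilities: Checkable deposits +43B, Borrowings from CB −198B
Change in total RBI assets = +220 billion.

+220 billion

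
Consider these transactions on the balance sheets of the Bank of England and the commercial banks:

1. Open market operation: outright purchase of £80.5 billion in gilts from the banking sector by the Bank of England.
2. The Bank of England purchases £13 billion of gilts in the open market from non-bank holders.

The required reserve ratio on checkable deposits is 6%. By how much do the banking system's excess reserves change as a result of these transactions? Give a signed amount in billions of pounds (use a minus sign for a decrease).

OMO purchase (from banks) £80.5 billion: reserves +£80.5B, deposits 0.
Asset purchase (from non-banks) £13 billion: reserves +£13B, deposits +£13B.
Totals: Δreserves = +£93.5B, Δdeposits = +£13B.
Δrequired reserves = 6% × +£13B = +£0.78B.
Δexcess reserves = Δreserves − Δrequired = +£93.5B − (+£0.78B) = +£92.72 billion.

+£92.72 billion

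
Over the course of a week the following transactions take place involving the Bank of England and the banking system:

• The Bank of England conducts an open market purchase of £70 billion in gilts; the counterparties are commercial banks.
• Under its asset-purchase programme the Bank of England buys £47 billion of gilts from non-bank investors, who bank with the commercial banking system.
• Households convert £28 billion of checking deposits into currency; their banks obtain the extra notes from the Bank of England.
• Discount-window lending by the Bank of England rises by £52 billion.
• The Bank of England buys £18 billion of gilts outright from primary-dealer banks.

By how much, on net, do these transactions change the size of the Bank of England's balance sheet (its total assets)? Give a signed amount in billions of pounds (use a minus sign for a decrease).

OMO purchase (from banks) £70 billion: a Bank of England asset is acquired → +£70B.
Asset purchase (from non-banks) £47 billion: a Bank of England asset is acquired → +£47B.
Currency withdrawal £28 billion: only the composition of liabilities changes → 0.
Discount-window loan £52 billion: a Bank of England asset is acquired → +£52B.
OMO purchase (from banks) £18 billion: a Bank of England asset is acquired → +£18B.
Net: 70 + 47 + 0 + 52 + 18 = +£187 billion.

+£187 billion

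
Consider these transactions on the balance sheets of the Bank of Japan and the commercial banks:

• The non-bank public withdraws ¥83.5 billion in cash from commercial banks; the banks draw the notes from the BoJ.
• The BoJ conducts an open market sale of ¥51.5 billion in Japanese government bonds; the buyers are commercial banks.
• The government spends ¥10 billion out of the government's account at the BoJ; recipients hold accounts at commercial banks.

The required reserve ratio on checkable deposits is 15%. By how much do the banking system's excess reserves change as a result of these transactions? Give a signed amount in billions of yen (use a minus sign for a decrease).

-¥113.975 billion

Currency withdrawal ¥83.5 billion: reserves −¥83.5B, deposits −¥83.5B.
OMO sale (to banks) ¥51.5 billion: reserves −¥51.5B, deposits 0.
Government spending ¥10 billion: reserves +¥10B, deposits +¥10B.
Totals: Δreserves = −¥125B, Δdeposits = −¥73.5B.
Δrequired reserves = 15% × −¥73.5B = −¥11.025B.
Δexcess reserves = Δreserves − Δrequired = −¥125B − (−¥11.025B) = -¥113.975 billion.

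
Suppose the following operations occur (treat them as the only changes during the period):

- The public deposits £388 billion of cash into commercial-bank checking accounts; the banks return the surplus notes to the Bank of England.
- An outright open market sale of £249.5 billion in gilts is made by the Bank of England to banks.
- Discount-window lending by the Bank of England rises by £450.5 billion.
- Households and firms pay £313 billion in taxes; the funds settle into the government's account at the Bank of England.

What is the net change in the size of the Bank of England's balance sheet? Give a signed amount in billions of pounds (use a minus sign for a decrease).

+£201 billion

Bank of England balance sheet:
  Assets:      Securities −£249.5B, Loans to banks +£450.5B
  Liabilities: Bank reserves +£276B, Currency in circulation −£388B, Government deposits +£313B
Commercial banking system:
  Assets:      Reserves at CB +£276B, Securities +£249.5B
  Liabilities: Checkable deposits +£75B, Borrowings from CB +£450.5B
Change in total Bank of England assets = +£201 billion.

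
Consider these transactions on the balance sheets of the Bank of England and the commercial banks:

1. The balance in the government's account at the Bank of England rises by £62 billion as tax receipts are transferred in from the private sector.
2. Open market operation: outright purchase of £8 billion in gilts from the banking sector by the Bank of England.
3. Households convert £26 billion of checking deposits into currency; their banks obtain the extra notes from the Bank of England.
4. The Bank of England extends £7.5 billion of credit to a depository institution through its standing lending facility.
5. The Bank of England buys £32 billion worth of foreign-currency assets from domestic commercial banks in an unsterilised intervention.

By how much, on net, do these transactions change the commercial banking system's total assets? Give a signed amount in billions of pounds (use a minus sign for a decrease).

-£80.5 billion

Bank of England balance sheet:
  Assets:      Securities +£8B, Loans to banks +£7.5B, Foreign assets +£32B
  Liabilities: Bank reserves −£40.5B, Currency in circulation +£26B, Government deposits +£62B
Commercial banking system:
  Assets:      Reserves at CB −£40.5B, Securities −£8B, Foreign assets −£32B
  Liabilities: Checkable deposits −£88B, Borrowings from CB +£7.5B
Change in total bank assets = -£80.5 billion.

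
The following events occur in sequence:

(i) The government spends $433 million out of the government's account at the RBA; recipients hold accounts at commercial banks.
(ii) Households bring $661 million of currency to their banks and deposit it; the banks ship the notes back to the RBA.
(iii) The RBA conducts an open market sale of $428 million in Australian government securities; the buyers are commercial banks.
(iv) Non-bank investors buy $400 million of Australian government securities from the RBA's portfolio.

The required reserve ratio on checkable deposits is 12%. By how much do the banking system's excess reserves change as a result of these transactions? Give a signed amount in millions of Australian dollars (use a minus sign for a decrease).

+$182.72 million

Government spending $433 million: reserves +$433M, deposits +$433M.
Currency deposit $661 million: reserves +$661M, deposits +$661M.
OMO sale (to banks) $428 million: reserves −$428M, deposits 0.
Asset sale (to non-banks) $400 million: reserves −$400M, deposits −$400M.
Totals: Δreserves = +$266M, Δdeposits = +$694M.
Δrequired reserves = 12% × +$694M = +$83.28M.
Δexcess reserves = Δreserves − Δrequired = +$266M − (+$83.28M) = +$182.72 million.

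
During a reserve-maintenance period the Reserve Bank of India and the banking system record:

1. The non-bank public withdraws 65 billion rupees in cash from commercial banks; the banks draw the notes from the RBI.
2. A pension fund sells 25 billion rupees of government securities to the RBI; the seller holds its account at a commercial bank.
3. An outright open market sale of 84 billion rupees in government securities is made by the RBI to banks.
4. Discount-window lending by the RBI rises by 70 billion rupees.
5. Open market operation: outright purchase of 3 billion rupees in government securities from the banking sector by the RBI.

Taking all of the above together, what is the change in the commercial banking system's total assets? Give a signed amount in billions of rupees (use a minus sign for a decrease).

Currency withdrawal 65 billion rupees: bank balance sheets shrink → −65B.
Asset purchase (from non-banks) 25 billion rupees: bank balance sheets expand → +25B.
OMO sale (to banks) 84 billion rupees: just an asset swap on bank balance sheets → 0.
Discount-window loan 70 billion rupees: bank balance sheets expand → +70B.
OMO purchase (from banks) 3 billion rupees: just an asset swap on bank balance sheets → 0.
Net: −65 + 25 + 0 + 70 + 0 = +30 billion.

+30 billion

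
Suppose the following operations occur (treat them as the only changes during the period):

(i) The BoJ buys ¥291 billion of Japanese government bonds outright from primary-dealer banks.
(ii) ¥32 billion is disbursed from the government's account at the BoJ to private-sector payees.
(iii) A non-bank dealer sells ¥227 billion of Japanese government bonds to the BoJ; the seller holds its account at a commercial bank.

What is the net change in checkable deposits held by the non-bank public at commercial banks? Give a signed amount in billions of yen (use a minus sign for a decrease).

+¥259 billion

OMO purchase (from banks) ¥291 billion: the counterparty is a bank, so public deposits are unchanged → 0.
Government spending ¥32 billion: non-bank counterparties' bank balances rise → +¥32B.
Asset purchase (from non-banks) ¥227 billion: non-bank counterparties' bank balances rise → +¥227B.
Net: 0 + 32 + 227 = +¥259 billion.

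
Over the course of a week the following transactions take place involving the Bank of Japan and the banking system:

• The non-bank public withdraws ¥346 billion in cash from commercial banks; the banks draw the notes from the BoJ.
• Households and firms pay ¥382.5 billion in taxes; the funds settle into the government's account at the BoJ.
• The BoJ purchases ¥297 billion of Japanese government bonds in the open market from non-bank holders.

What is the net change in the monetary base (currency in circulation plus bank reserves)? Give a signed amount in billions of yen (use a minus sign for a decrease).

BoJ balance sheet:
  Assets:      Securities +¥297B
  Liabilities: Bank reserves −¥431.5B, Currency in circulation +¥346B, Government deposits +¥382.5B
Commercial banking system:
  Assets:      Reserves at CB −¥431.5B
  Liabilities: Checkable deposits −¥431.5B
Monetary base = currency + reserves: +¥346B + (−¥431.5B) = -¥85.5 billion.

-¥85.5 billion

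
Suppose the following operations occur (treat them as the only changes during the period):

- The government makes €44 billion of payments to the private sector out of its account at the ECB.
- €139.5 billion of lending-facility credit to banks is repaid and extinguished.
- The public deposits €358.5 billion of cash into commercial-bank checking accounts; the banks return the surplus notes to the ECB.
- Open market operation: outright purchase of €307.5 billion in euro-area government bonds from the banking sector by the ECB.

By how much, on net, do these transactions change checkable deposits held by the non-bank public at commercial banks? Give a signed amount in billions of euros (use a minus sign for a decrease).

Government spending €44 billion: non-bank counterparties' bank balances rise → +€44B.
Discount-window repayment €139.5 billion: the counterparty is a bank, so public deposits are unchanged → 0.
Currency deposit €358.5 billion: non-bank counterparties' bank balances rise → +€358.5B.
OMO purchase (from banks) €307.5 billion: the counterparty is a bank, so public deposits are unchanged → 0.
Net: 44 + 0 + 358.5 + 0 = +€402.5 billion.

+€402.5 billion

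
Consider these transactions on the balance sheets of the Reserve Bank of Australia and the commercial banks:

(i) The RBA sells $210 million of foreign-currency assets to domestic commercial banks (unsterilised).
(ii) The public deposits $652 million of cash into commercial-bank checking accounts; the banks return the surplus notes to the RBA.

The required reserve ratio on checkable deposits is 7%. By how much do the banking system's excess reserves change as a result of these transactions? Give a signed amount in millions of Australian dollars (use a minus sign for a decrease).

+$396.36 million

FX sale $210 million: reserves −$210M, deposits 0.
Currency deposit $652 million: reserves +$652M, deposits +$652M.
Totals: Δreserves = +$442M, Δdeposits = +$652M.
Δrequired reserves = 7% × +$652M = +$45.64M.
Δexcess reserves = Δreserves − Δrequired = +$442M − (+$45.64M) = +$396.36 million.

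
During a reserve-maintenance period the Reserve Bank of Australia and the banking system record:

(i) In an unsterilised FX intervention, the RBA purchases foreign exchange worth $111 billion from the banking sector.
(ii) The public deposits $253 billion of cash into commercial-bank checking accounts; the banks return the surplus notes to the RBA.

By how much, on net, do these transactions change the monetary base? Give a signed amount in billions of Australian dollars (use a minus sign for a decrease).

+$111 billion

FX purchase $111 billion: RBA balance sheet expands → +$111B.
Currency deposit $253 billion: just a shift between currency and reserves — both are base money → 0.
Net: 111 + 0 = +$111 billion.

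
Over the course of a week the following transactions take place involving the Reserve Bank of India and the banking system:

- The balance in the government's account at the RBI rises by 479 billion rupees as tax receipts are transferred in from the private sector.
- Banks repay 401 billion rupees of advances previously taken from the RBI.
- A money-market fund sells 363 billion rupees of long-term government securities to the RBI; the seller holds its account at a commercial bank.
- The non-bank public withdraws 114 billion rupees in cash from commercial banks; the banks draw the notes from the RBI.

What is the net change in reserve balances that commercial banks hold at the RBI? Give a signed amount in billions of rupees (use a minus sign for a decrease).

RBI balance sheet:
  Assets:      Securities +363B, Loans to banks −401B
  Liabilities: Bank reserves −631B, Currency in circulation +114B, Government deposits +479B
So the change in reserve balances that commercial banks hold at the RBI is -631 billion.

-631 billion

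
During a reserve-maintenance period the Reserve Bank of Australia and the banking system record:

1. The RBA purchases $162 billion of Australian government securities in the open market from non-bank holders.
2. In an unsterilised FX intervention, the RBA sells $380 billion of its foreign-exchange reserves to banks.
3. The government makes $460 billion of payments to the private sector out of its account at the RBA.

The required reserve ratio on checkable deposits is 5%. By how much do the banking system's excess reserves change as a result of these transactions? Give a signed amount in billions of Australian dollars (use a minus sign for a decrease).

Asset purchase (from non-banks) $162 billion: reserves +$162B, deposits +$162B.
FX sale $380 billion: reserves −$380B, deposits 0.
Government spending $460 billion: reserves +$460B, deposits +$460B.
Totals: Δreserves = +$242B, Δdeposits = +$622B.
Δrequired reserves = 5% × +$622B = +$31.1B.
Δexcess reserves = Δreserves − Δrequired = +$242B − (+$31.1B) = +$210.9 billion.

+$210.9 billion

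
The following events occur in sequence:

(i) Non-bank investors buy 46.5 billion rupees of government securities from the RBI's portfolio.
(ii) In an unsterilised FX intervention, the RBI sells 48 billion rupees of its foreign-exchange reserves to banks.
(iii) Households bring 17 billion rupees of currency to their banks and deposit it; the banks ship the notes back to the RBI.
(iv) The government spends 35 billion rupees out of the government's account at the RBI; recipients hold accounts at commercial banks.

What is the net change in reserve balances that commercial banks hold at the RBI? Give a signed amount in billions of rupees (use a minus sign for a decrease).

RBI balance sheet:
  Assets:      Securities −46.5B, Foreign assets −48B
  Liabilities: Bank reserves −42.5B, Currency in circulation −17B, Government deposits −35B
Commercial banking system:
  Assets:      Reserves at CB −42.5B, Foreign assets +48B
  Liabilities: Checkable deposits +5.5B
So the change in reserve balances that commercial banks hold at the RBI is -42.5 billion.

-42.5 billion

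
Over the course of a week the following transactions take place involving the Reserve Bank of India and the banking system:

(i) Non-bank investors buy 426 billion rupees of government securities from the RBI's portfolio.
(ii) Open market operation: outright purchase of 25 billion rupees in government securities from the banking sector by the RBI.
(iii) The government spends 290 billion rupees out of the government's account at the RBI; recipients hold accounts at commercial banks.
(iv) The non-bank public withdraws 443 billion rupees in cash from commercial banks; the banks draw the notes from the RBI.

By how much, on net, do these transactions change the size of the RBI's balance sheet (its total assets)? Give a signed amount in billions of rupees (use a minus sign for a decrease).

Asset sale (to non-banks) 426 billion rupees: an RBI asset is shed → −426B.
OMO purchase (from banks) 25 billion rupees: an RBI asset is acquired → +25B.
Government spending 290 billion rupees: only the composition of liabilities changes → 0.
Currency withdrawal 443 billion rupees: only the composition of liabilities changes → 0.
Net: −426 + 25 + 0 + 0 = -401 billion.

-401 billion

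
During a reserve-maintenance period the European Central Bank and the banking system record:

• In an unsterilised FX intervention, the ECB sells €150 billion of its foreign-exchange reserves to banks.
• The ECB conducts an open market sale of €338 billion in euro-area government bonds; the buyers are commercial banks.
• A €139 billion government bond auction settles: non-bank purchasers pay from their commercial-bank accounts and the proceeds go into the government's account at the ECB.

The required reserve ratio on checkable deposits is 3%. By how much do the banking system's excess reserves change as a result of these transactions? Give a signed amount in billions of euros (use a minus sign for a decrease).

FX sale €150 billion: reserves −€150B, deposits 0.
OMO sale (to banks) €338 billion: reserves −€338B, deposits 0.
Government account inflow €139 billion: reserves −€139B, deposits −€139B.
Totals: Δreserves = −€627B, Δdeposits = −€139B.
Δrequired reserves = 3% × −€139B = −€4.17B.
Δexcess reserves = Δreserves − Δrequired = −€627B − (−€4.17B) = -€622.83 billion.

-€622.83 billion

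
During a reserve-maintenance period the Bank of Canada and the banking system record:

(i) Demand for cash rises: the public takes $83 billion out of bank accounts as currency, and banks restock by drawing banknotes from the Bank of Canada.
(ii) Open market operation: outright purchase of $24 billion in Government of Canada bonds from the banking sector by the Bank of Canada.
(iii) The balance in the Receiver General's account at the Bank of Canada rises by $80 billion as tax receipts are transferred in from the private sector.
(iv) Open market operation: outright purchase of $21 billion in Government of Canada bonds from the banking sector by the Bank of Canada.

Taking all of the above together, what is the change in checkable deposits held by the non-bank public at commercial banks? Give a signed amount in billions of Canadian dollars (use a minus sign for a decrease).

-$163 billion

Bank of Canada balance sheet:
  Assets:      Securities +$45B
  Liabilities: Bank reserves −$118B, Currency in circulation +$83B, Government deposits +$80B
Commercial banking system:
  Assets:      Reserves at CB −$118B, Securities −$45B
  Liabilities: Checkable deposits −$163B
So the change in checkable deposits held by the non-bank public at commercial banks is -$163 billion.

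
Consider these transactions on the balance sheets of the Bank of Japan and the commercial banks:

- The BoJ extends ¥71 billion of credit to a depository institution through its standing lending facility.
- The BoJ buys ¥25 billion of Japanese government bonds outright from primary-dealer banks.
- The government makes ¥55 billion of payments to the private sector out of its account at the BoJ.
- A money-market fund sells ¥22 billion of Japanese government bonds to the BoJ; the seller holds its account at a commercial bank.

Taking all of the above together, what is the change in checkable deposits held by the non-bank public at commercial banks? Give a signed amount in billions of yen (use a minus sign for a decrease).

+¥77 billion

Discount-window loan ¥71 billion: the counterparty is a bank, so public deposits are unchanged → 0.
OMO purchase (from banks) ¥25 billion: the counterparty is a bank, so public deposits are unchanged → 0.
Government spending ¥55 billion: non-bank counterparties' bank balances rise → +¥55B.
Asset purchase (from non-banks) ¥22 billion: non-bank counterparties' bank balances rise → +¥22B.
Net: 0 + 0 + 55 + 22 = +¥77 billion.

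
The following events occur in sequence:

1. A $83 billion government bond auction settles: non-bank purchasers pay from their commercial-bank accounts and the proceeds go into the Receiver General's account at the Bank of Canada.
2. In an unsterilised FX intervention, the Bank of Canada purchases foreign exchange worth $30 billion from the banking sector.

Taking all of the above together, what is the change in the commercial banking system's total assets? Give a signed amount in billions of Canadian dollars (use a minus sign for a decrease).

Bank of Canada balance sheet:
  Assets:      Foreign assets +$30B
  Liabilities: Bank reserves −$53B, Government deposits +$83B
Commercial banking system:
  Assets:      Reserves at CB −$53B, Foreign assets −$30B
  Liabilities: Checkable deposits −$83B
Change in total bank assets = -$83 billion.

-$83 billion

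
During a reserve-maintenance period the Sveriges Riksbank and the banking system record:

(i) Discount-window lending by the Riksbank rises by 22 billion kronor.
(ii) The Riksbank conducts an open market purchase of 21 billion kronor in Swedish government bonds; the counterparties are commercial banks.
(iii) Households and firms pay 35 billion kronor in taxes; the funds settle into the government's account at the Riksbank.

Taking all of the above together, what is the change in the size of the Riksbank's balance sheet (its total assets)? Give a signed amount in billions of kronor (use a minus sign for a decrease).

+43 billion

Discount-window loan 22 billion kronor: a Riksbank asset is acquired → +22B.
OMO purchase (from banks) 21 billion kronor: a Riksbank asset is acquired → +21B.
Government account inflow 35 billion kronor: only the composition of liabilities changes → 0.
Net: 22 + 21 + 0 = +43 billion.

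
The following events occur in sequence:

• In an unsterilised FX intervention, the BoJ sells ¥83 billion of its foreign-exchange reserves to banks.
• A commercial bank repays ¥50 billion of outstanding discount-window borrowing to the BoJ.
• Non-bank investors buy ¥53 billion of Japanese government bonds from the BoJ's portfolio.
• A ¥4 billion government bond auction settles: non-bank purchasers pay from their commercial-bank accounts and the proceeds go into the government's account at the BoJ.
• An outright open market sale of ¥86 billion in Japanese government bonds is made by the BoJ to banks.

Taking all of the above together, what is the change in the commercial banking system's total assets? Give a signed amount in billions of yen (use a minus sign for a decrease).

-¥107 billion

FX sale ¥83 billion: just an asset swap on bank balance sheets → 0.
Discount-window repayment ¥50 billion: bank balance sheets shrink → −¥50B.
Asset sale (to non-banks) ¥53 billion: bank balance sheets shrink → −¥53B.
Government account inflow ¥4 billion: bank balance sheets shrink → −¥4B.
OMO sale (to banks) ¥86 billion: just an asset swap on bank balance sheets → 0.
Net: 0 − 50 − 53 − 4 + 0 = -¥107 billion.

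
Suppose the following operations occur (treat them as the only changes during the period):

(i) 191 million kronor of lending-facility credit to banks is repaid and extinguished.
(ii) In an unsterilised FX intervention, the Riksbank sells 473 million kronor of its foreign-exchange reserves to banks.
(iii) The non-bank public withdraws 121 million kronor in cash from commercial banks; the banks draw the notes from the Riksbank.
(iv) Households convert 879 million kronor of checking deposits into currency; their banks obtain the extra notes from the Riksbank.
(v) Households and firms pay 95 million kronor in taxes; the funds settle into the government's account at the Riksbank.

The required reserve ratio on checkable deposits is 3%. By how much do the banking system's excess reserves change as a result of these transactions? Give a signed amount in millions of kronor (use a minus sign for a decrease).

Discount-window repayment 191 million kronor: reserves −191M, deposits 0.
FX sale 473 million kronor: reserves −473M, deposits 0.
Currency withdrawal 121 million kronor: reserves −121M, deposits −121M.
Currency withdrawal 879 million kronor: reserves −879M, deposits −879M.
Government account inflow 95 million kronor: reserves −95M, deposits −95M.
Totals: Δreserves = −1759M, Δdeposits = −1095M.
Δrequired reserves = 3% × −1095M = −32.85M.
Δexcess reserves = Δreserves − Δrequired = −1759M − (−32.85M) = -1726.15 million.

-1726.15 million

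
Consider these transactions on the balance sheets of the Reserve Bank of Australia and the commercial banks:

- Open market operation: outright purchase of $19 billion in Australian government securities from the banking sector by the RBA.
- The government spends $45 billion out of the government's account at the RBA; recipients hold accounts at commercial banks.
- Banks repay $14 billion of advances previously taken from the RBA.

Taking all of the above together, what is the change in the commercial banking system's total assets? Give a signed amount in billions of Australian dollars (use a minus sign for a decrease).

RBA balance sheet:
  Assets:      Securities +$19B, Loans to banks −$14B
  Liabilities: Bank reserves +$50B, Government deposits −$45B
Commercial banking system:
  Assets:      Reserves at CB +$50B, Securities −$19B
  Liabilities: Checkable deposits +$45B, Borrowings from CB −$14B
Change in total bank assets = +$31 billion.

+$31 billion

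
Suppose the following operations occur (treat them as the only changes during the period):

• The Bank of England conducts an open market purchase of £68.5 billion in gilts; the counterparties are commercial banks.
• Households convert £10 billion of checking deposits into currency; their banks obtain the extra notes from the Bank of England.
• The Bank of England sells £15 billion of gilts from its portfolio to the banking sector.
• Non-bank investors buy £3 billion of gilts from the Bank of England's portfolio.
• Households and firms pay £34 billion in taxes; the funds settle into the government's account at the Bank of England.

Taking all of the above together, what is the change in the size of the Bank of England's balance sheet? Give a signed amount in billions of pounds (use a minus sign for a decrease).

Bank of England balance sheet:
  Assets:      Securities +£50.5B
  Liabilities: Bank reserves +£6.5B, Currency in circulation +£10B, Government deposits +£34B
Change in total Bank of England assets = +£50.5 billion.

+£50.5 billion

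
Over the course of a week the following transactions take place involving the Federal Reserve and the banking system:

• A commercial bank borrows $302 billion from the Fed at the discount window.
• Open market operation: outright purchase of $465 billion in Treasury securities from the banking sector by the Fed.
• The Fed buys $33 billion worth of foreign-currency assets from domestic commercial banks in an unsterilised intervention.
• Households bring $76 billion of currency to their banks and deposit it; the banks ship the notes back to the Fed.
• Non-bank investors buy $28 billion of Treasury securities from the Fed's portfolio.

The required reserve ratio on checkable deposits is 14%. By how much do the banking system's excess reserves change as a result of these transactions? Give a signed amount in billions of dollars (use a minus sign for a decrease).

Discount-window loan $302 billion: reserves +$302B, deposits 0.
OMO purchase (from banks) $465 billion: reserves +$465B, deposits 0.
FX purchase $33 billion: reserves +$33B, deposits 0.
Currency deposit $76 billion: reserves +$76B, deposits +$76B.
Asset sale (to non-banks) $28 billion: reserves −$28B, deposits −$28B.
Totals: Δreserves = +$848B, Δdeposits = +$48B.
Δrequired reserves = 14% × +$48B = +$6.72B.
Δexcess reserves = Δreserves − Δrequired = +$848B − (+$6.72B) = +$841.28 billion.

+$841.28 billion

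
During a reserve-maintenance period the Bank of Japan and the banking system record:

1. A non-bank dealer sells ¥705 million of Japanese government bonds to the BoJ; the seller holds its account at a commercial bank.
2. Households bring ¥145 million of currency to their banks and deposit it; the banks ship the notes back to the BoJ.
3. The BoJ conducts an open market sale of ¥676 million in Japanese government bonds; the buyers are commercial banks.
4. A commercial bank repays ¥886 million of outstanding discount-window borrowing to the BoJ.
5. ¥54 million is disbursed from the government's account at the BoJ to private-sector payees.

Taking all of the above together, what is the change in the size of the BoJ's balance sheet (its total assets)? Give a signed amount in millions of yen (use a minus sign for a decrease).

Asset purchase (from non-banks) ¥705 million: a BoJ asset is acquired → +¥705M.
Currency deposit ¥145 million: only the composition of liabilities changes → 0.
OMO sale (to banks) ¥676 million: a BoJ asset is shed → −¥676M.
Discount-window repayment ¥886 million: a BoJ asset is shed → −¥886M.
Government spending ¥54 million: only the composition of liabilities changes → 0.
Net: 705 + 0 − 676 − 886 + 0 = -¥857 million.

-¥857 million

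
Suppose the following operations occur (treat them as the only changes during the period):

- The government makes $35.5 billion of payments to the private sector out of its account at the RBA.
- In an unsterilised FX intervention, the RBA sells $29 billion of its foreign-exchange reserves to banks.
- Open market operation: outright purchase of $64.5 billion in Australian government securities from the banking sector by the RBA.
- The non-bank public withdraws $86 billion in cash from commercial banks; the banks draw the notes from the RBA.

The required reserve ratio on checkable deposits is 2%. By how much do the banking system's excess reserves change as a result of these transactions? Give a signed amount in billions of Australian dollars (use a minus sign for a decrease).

-$13.99 billion

Government spending $35.5 billion: reserves +$35.5B, deposits +$35.5B.
FX sale $29 billion: reserves −$29B, deposits 0.
OMO purchase (from banks) $64.5 billion: reserves +$64.5B, deposits 0.
Currency withdrawal $86 billion: reserves −$86B, deposits −$86B.
Totals: Δreserves = −$15B, Δdeposits = −$50.5B.
Δrequired reserves = 2% × −$50.5B = −$1.01B.
Δexcess reserves = Δreserves − Δrequired = −$15B − (−$1.01B) = -$13.99 billion.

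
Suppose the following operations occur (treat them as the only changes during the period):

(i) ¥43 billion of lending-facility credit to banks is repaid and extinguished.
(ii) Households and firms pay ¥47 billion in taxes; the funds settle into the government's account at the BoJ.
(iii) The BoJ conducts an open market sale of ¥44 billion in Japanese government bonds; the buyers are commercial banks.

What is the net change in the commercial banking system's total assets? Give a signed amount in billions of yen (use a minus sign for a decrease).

BoJ balance sheet:
  Assets:      Securities −¥44B, Loans to banks −¥43B
  Liabilities: Bank reserves −¥134B, Government deposits +¥47B
Commercial banking system:
  Assets:      Reserves at CB −¥134B, Securities +¥44B
  Liabilities: Checkable deposits −¥47B, Borrowings from CB −¥43B
Change in total bank assets = -¥90 billion.

-¥90 billion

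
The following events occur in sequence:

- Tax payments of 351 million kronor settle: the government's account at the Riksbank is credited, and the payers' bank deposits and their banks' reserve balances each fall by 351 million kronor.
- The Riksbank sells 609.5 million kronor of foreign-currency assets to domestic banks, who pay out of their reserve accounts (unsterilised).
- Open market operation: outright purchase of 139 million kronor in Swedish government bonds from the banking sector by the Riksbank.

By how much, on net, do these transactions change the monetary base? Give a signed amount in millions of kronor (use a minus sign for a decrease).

Government account inflow 351 million kronor: reserves shift to a non-base liability → −351M.
FX sale 609.5 million kronor: Riksbank balance sheet contracts → −609.5M.
OMO purchase (from banks) 139 million kronor: Riksbank balance sheet expands → +139M.
Net: −351 − 609.5 + 139 = -821.5 million.

-821.5 million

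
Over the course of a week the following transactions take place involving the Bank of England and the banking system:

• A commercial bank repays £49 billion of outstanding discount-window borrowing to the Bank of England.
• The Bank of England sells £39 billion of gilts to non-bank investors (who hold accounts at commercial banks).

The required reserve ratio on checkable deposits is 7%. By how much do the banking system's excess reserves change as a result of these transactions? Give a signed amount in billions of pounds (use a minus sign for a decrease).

Discount-window repayment £49 billion: reserves −£49B, deposits 0.
Asset sale (to non-banks) £39 billion: reserves −£39B, deposits −£39B.
Totals: Δreserves = −£88B, Δdeposits = −£39B.
Δrequired reserves = 7% × −£39B = −£2.73B.
Δexcess reserves = Δreserves − Δrequired = −£88B − (−£2.73B) = -£85.27 billion.

-£85.27 billion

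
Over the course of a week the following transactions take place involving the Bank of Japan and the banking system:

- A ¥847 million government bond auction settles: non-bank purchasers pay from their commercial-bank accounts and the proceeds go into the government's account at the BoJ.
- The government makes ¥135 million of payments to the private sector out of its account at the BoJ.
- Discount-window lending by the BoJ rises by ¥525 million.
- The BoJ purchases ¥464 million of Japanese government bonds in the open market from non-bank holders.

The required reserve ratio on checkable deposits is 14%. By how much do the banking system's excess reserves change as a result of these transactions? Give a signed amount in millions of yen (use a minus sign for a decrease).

+¥311.72 million

Government account inflow ¥847 million: reserves −¥847M, deposits −¥847M.
Government spending ¥135 million: reserves +¥135M, deposits +¥135M.
Discount-window loan ¥525 million: reserves +¥525M, deposits 0.
Asset purchase (from non-banks) ¥464 million: reserves +¥464M, deposits +¥464M.
Totals: Δreserves = +¥277M, Δdeposits = −¥248M.
Δrequired reserves = 14% × −¥248M = −¥34.72M.
Δexcess reserves = Δreserves − Δrequired = +¥277M − (−¥34.72M) = +¥311.72 million.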